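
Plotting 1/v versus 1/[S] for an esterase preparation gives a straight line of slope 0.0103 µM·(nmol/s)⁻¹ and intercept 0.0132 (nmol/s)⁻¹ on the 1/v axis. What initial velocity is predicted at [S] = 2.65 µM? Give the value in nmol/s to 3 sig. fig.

The y-intercept is 1/Vmax, so Vmax = 1/0.0132 = 75.8 nmol/s.
The slope is Km/Vmax, so Km = 0.0103 × 75.8 = 0.780 µM.
Then v = 75.8 × 2.65/(0.780 + 2.65) = 58.5 nmol/s.

58.5 nmol/s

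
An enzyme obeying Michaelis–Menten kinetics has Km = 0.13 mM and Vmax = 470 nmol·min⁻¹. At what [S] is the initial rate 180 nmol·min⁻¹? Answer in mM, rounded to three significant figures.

Rearranging v = Vmax[S]/(Km+[S]) gives [S] = Km·v/(Vmax − v).
[S] = 0.13 × 180 / (470 − 180) = 23.40/290.0 = 0.0807 mM.

0.0807 mM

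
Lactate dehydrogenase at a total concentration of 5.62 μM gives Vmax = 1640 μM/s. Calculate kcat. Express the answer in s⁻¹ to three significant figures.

292 s⁻¹

kcat = Vmax/[E]total = 1640 μM/s / 5.62 μM = 292 s⁻¹.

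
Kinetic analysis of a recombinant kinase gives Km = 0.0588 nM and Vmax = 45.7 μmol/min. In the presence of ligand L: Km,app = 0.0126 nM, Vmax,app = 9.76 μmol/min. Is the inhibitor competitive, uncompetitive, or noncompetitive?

Both Km and Vmax decrease by the same factor (~4.68-fold) — characteristic of uncompetitive inhibition.

uncompetitive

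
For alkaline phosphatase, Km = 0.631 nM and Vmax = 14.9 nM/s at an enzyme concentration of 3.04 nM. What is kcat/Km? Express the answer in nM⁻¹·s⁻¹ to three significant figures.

7.77 nM⁻¹·s⁻¹

kcat = Vmax/[E]total = 14.9/3.04 = 4.90 s⁻¹.
kcat/Km = 4.90/0.631 = 7.77 nM⁻¹·s⁻¹.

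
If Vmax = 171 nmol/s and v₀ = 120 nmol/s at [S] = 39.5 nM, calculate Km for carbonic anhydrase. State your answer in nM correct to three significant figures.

From v = Vmax[S]/(Km+[S]), Km = [S](Vmax − v)/v.
Km = 39.5 × (171 − 120) / 120 = 2014/120 = 16.8 nM.

16.8 nM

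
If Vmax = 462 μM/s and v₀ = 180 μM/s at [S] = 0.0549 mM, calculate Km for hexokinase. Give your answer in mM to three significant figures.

0.0860 mM

v/Vmax = 180/462 = 0.3896 = [S]/(Km+[S]).
So Km + [S] = [S]/0.3896 = 0.1409 mM, giving Km = 0.1409 − 0.0549 = 0.0860 mM.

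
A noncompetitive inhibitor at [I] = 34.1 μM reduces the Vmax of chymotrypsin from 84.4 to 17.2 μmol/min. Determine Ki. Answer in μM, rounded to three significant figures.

8.73 μM

Noncompetitive: Vmax,app = Vmax/α with α = 1 + [I]/Ki.
α = Vmax/Vmax,app = 84.4/17.2 = 4.907.
Since α = 1 + [I]/Ki, [I]/Ki = 4.907 − 1 = 3.907 and Ki = 34.1/3.907 = 8.73 μM.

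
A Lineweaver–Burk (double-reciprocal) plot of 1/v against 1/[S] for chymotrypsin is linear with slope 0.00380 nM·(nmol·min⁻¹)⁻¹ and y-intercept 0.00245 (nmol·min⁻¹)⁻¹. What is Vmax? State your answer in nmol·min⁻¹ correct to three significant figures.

The y-intercept of a Lineweaver–Burk plot equals 1/Vmax, so Vmax = 1/0.00245 = 408 nmol·min⁻¹.

408 nmol·min⁻¹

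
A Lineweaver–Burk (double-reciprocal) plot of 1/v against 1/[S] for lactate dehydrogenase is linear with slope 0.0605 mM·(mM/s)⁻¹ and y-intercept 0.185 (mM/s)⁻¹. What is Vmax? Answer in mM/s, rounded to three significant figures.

The y-intercept of a Lineweaver–Burk plot equals 1/Vmax, so Vmax = 1/0.185 = 5.41 mM/s.

5.41 mM/s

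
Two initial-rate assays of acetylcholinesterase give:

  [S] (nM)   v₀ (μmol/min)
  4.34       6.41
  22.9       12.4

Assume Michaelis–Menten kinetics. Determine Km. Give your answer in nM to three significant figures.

From v = Vmax[S]/(Km+[S]), each point gives Vmax = v(Km+[S])/[S].
Equating: 6.41(Km+4.34)/4.34 = 12.4(Km+22.9)/22.9.
1.477·Km + 6.41 = 0.5415·Km + 12.4, so (1.477 − 0.5415)·Km = 12.4 − 6.41.
Km = 5.990/0.9355 = 6.40 nM; then Vmax = 6.41(6.40+4.34)/4.34 = 15.9 μmol/min.

6.40 nM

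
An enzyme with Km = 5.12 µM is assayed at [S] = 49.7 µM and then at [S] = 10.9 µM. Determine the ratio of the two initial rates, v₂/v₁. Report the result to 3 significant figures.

Since Vmax cancels, v₂/v₁ = [S]₂(Km+[S]₁) / [S]₁(Km+[S]₂).
= 10.9×(5.12+49.7) / (49.7×(5.12+10.9)) = 597.5/796.2 = 0.750.

0.750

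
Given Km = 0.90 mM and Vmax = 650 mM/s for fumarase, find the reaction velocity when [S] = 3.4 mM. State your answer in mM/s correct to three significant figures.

v = Vmax·[S]/(Km + [S]) = 650 × 3.4 / (0.90 + 3.4)
  = 2210 / 4.300 = 514 mM/s.

514 mM/s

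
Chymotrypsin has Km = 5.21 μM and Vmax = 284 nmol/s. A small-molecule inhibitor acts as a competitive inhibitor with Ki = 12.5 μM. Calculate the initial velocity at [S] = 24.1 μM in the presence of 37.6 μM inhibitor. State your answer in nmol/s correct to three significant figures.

152 nmol/s

With α = 1 + [I]/Ki = 1 + 37.6/12.5 = 4.008, the competitive rate law is v = Vmax[S] / (αKm + [S]).
v = 284×24.1 / (4.008×5.21 + 24.1) = 6844/44.98 = 152 nmol/s.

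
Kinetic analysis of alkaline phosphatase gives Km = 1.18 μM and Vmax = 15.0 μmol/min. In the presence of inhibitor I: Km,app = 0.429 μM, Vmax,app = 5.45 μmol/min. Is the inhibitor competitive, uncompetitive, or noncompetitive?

uncompetitive

Both Km and Vmax decrease by the same factor (~2.75-fold) — characteristic of uncompetitive inhibition.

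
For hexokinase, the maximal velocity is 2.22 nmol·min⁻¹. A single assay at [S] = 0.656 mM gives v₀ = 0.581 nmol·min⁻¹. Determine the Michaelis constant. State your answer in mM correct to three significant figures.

1.85 mM

v/Vmax = 0.581/2.22 = 0.2617 = [S]/(Km+[S]).
So Km + [S] = [S]/0.2617 = 2.507 mM, giving Km = 2.507 − 0.656 = 1.85 mM.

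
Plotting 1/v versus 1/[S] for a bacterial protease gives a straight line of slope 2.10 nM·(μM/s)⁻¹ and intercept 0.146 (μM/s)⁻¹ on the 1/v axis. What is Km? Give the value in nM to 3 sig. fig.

14.4 nM

y-intercept = 1/Vmax ⇒ Vmax = 6.85 μM/s; slope = Km/Vmax ⇒ Km = slope × Vmax.
Km = 2.10 × 6.85 = 14.4 nM.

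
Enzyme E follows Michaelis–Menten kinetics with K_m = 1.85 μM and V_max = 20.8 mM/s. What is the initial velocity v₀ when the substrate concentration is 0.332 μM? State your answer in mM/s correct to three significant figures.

v = Vmax·[S]/(Km + [S]) = 20.8 × 0.332 / (1.85 + 0.332)
  = 6.906 / 2.182 = 3.16 mM/s.

3.16 mM/s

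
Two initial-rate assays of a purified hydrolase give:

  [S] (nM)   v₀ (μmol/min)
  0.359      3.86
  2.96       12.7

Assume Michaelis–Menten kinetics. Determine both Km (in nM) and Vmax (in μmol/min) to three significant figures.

Km = 1.37 nM; Vmax = 18.6 μmol/min

From v = Vmax[S]/(Km+[S]), each point gives Vmax = v(Km+[S])/[S].
Equating: 3.86(Km+0.359)/0.359 = 12.7(Km+2.96)/2.96.
10.75·Km + 3.86 = 4.291·Km + 12.7, so (10.75 − 4.291)·Km = 12.7 − 3.86.
Km = 8.840/6.462 = 1.37 nM; then Vmax = 3.86(1.37+0.359)/0.359 = 18.6 μmol/min.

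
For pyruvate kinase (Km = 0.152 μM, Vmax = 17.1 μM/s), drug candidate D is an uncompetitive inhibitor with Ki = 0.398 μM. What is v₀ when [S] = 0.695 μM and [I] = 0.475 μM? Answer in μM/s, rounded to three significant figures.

7.09 μM/s

α = 1 + [I]/Ki = 1 + 0.475/0.398 = 2.193.
For an uncompetitive inhibitor, both parameters are divided by α, giving Vmax/α and Km/α: Km,app = 0.0693 μM, Vmax,app = 7.80 μM/s.
v = Vmax,app·[S]/(Km,app + [S]) = 7.80 × 0.695/(0.0693 + 0.695) = 7.09 μM/s.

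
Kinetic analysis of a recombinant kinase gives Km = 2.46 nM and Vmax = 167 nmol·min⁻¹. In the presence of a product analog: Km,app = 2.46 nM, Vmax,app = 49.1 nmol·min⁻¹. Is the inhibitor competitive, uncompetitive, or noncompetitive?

Vmax decreases (167 → 49.1 nmol·min⁻¹) while Km is unchanged — pure noncompetitive inhibition.

noncompetitive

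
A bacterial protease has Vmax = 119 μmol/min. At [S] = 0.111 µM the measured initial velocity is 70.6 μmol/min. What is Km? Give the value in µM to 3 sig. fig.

v/Vmax = 70.6/119 = 0.5933 = [S]/(Km+[S]).
So Km + [S] = [S]/0.5933 = 0.1871 µM, giving Km = 0.1871 − 0.111 = 0.0761 µM.

0.0761 µM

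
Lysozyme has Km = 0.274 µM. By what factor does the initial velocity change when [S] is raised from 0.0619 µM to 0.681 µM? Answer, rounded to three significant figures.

3.87

Since Vmax cancels, v₂/v₁ = [S]₂(Km+[S]₁) / [S]₁(Km+[S]₂).
= 0.681×(0.274+0.0619) / (0.0619×(0.274+0.681)) = 0.2287/0.05911 = 3.87.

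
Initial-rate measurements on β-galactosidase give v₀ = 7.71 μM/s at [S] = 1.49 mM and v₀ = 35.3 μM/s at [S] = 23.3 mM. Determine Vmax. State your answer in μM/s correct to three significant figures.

46.7 μM/s

In reciprocal form, 1/v = (Km/Vmax)·(1/[S]) + 1/Vmax. The two points give (1/[S], 1/v) = (0.6711, 0.1297) and (0.04292, 0.02833).
Slope = (0.1297 − 0.02833)/(0.6711 − 0.04292) = 0.1614; intercept = 0.1297 − 0.1614×0.6711 = 0.02140.
Vmax = 1/intercept = 46.7 μM/s; Km = slope × Vmax = 0.1614 × 46.7 = 7.54 mM.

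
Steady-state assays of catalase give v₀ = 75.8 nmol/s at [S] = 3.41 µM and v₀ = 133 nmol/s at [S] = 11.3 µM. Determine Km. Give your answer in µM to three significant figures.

In reciprocal form, 1/v = (Km/Vmax)·(1/[S]) + 1/Vmax. The two points give (1/[S], 1/v) = (0.2933, 0.01319) and (0.08850, 0.007519).
Slope = (0.01319 − 0.007519)/(0.2933 − 0.08850) = 0.02771; intercept = 0.01319 − 0.02771×0.2933 = 0.005067.
Vmax = 1/intercept = 197 nmol/s; Km = slope × Vmax = 0.02771 × 197 = 5.47 µM.

5.47 µM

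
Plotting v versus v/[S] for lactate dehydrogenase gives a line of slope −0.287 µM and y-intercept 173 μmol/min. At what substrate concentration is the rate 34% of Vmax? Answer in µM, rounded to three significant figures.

0.148 µM

The Eadie–Hofstee slope gives Km = 0.287 µM (slope = −Km).
v/Vmax = [S]/(Km+[S]) = 0.34 ⇒ [S] = Km·0.34/(1−0.34) = 0.287 × 0.5152 = 0.148 µM.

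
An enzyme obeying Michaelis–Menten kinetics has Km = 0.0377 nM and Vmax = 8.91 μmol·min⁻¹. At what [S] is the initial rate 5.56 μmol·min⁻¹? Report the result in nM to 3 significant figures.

The required fractional saturation is v/Vmax = 5.56/8.91 = 0.6240.
Then [S]/(Km+[S]) = 0.6240 ⇒ [S] = 0.0377 × 0.6240/(1 − 0.6240) = 0.0626 nM.

0.0626 nM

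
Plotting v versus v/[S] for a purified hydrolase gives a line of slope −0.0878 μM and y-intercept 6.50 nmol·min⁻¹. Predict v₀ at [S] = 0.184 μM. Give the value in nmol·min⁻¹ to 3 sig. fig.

4.40 nmol·min⁻¹

In the Eadie–Hofstee form v = Vmax − Km·(v/[S]), the slope is −Km and the intercept is Vmax, so Km = 0.0878 μM and Vmax = 6.50 nmol·min⁻¹.
v = 6.50 × 0.184/(0.0878 + 0.184) = 4.40 nmol·min⁻¹.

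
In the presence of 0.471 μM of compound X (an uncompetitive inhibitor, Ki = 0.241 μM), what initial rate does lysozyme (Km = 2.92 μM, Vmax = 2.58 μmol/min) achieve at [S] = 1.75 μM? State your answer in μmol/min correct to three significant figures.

α = 1 + [I]/Ki = 1 + 0.471/0.241 = 2.954.
For an uncompetitive inhibitor, both parameters are divided by α, giving Vmax/α and Km/α: Km,app = 0.988 μM, Vmax,app = 0.873 μmol/min.
v = Vmax,app·[S]/(Km,app + [S]) = 0.873 × 1.75/(0.988 + 1.75) = 0.558 μmol/min.

0.558 μmol/min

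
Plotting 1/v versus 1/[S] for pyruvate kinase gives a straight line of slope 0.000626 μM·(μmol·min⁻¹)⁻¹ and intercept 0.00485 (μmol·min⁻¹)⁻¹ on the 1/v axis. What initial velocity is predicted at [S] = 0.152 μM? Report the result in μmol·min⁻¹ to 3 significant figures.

112 μmol·min⁻¹

The y-intercept is 1/Vmax, so Vmax = 1/0.00485 = 206 μmol·min⁻¹.
The slope is Km/Vmax, so Km = 0.000626 × 206 = 0.129 μM.
Then v = 206 × 0.152/(0.129 + 0.152) = 112 μmol·min⁻¹.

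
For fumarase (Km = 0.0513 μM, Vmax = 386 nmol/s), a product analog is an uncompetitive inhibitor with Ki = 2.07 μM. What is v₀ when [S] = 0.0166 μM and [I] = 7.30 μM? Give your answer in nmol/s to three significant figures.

α = 1 + [I]/Ki = 1 + 7.30/2.07 = 4.527.
For an uncompetitive inhibitor, both parameters are divided by α, giving Vmax/α and Km/α: Km,app = 0.0113 μM, Vmax,app = 85.3 nmol/s.
v = Vmax,app·[S]/(Km,app + [S]) = 85.3 × 0.0166/(0.0113 + 0.0166) = 50.7 nmol/s.

50.7 nmol/s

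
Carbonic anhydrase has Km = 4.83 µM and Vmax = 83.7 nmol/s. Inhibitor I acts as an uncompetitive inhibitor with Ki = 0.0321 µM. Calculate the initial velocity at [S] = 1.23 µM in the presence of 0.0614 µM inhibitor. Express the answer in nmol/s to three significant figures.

α = 1 + [I]/Ki = 1 + 0.0614/0.0321 = 2.913.
For an uncompetitive inhibitor, both parameters are divided by α, giving Vmax/α and Km/α: Km,app = 1.66 µM, Vmax,app = 28.7 nmol/s.
v = Vmax,app·[S]/(Km,app + [S]) = 28.7 × 1.23/(1.66 + 1.23) = 12.2 nmol/s.

12.2 nmol/s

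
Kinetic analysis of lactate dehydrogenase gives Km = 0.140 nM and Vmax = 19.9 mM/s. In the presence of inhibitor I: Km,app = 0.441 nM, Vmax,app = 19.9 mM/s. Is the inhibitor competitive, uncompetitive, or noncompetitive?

competitive

Km increases (0.140 → 0.441 nM) while Vmax is unchanged — the hallmark of competitive inhibition.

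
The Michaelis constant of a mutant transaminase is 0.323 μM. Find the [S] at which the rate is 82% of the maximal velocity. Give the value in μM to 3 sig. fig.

v/Vmax = [S]/(Km+[S]) = 0.82, so [S] = Km·0.82/(1 − 0.82) = 0.323 × 4.556.
[S] = 1.47 μM.

1.47 μM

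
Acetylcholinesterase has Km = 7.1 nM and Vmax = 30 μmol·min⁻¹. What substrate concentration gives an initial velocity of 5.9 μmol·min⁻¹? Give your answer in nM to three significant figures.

1.74 nM

The required fractional saturation is v/Vmax = 5.9/30 = 0.1967.
Then [S]/(Km+[S]) = 0.1967 ⇒ [S] = 7.1 × 0.1967/(1 − 0.1967) = 1.74 nM.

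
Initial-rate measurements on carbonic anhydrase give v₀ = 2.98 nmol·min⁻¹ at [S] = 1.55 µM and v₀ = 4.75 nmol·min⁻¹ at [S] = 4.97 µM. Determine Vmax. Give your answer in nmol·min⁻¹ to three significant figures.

In reciprocal form, 1/v = (Km/Vmax)·(1/[S]) + 1/Vmax. The two points give (1/[S], 1/v) = (0.6452, 0.3356) and (0.2012, 0.2105).
Slope = (0.3356 − 0.2105)/(0.6452 − 0.2012) = 0.2817; intercept = 0.3356 − 0.2817×0.6452 = 0.1539.
Vmax = 1/intercept = 6.50 nmol·min⁻¹; Km = slope × Vmax = 0.2817 × 6.50 = 1.83 µM.

6.50 nmol·min⁻¹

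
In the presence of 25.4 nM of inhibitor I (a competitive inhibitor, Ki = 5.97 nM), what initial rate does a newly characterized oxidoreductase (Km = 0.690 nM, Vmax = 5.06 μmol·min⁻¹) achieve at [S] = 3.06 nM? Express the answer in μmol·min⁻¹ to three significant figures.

2.32 μmol·min⁻¹

With α = 1 + [I]/Ki = 1 + 25.4/5.97 = 5.255, the competitive rate law is v = Vmax[S] / (αKm + [S]).
v = 5.06×3.06 / (5.255×0.690 + 3.06) = 15.48/6.686 = 2.32 μmol·min⁻¹.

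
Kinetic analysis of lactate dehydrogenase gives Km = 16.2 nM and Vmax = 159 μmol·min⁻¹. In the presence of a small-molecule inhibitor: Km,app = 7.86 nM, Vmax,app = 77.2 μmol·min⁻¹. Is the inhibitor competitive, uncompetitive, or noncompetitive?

Both Km and Vmax decrease by the same factor (~2.06-fold) — characteristic of uncompetitive inhibition.

uncompetitive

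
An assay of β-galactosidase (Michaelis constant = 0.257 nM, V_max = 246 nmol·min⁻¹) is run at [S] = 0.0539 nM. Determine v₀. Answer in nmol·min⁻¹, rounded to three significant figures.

v = Vmax·[S]/(Km + [S]) = 246 × 0.0539 / (0.257 + 0.0539)
  = 13.26 / 0.3109 = 42.6 nmol·min⁻¹.

42.6 nmol·min⁻¹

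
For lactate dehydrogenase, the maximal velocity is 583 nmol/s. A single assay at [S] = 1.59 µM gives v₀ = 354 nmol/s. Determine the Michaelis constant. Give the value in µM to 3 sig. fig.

1.03 µM

v/Vmax = 354/583 = 0.6072 = [S]/(Km+[S]).
So Km + [S] = [S]/0.6072 = 2.619 µM, giving Km = 2.619 − 1.59 = 1.03 µM.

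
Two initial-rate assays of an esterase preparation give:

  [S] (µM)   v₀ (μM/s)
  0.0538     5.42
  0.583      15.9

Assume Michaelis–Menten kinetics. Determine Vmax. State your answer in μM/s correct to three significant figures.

In reciprocal form, 1/v = (Km/Vmax)·(1/[S]) + 1/Vmax. The two points give (1/[S], 1/v) = (18.59, 0.1845) and (1.715, 0.06289).
Slope = (0.1845 − 0.06289)/(18.59 − 1.715) = 0.007208; intercept = 0.1845 − 0.007208×18.59 = 0.05053.
Vmax = 1/intercept = 19.8 μM/s; Km = slope × Vmax = 0.007208 × 19.8 = 0.143 µM.

19.8 μM/s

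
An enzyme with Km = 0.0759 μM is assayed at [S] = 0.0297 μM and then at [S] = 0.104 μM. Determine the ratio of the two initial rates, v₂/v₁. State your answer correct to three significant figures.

The fractional saturations are [S]/(Km+[S]) = 0.0297/0.1056 = 0.2812 and 0.104/0.1799 = 0.5781.
v₂/v₁ is just their ratio: 0.5781/0.2812 = 2.06.

2.06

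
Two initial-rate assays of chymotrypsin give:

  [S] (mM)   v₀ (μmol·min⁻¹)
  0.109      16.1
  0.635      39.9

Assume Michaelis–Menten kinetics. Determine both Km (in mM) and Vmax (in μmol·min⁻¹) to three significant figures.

From v = Vmax[S]/(Km+[S]), each point gives Vmax = v(Km+[S])/[S].
Equating: 16.1(Km+0.109)/0.109 = 39.9(Km+0.635)/0.635.
147.7·Km + 16.1 = 62.83·Km + 39.9, so (147.7 − 62.83)·Km = 39.9 − 16.1.
Km = 23.80/84.87 = 0.280 mM; then Vmax = 16.1(0.280+0.109)/0.109 = 57.5 μmol·min⁻¹.

Km = 0.280 mM; Vmax = 57.5 μmol·min⁻¹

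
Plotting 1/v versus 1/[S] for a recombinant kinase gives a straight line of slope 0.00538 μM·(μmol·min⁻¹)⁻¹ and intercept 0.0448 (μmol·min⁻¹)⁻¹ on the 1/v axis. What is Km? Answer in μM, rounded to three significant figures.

0.120 μM

y-intercept = 1/Vmax ⇒ Vmax = 22.3 μmol·min⁻¹; slope = Km/Vmax ⇒ Km = slope × Vmax.
Km = 0.00538 × 22.3 = 0.120 μM.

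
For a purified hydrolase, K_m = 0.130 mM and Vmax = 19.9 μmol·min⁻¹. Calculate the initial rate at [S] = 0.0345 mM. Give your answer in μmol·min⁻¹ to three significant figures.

[S]/(Km+[S]) = 0.0345/0.1645 = 0.2097, the fractional saturation.
v = 0.2097 × Vmax = 0.2097 × 19.9 = 4.17 μmol·min⁻¹.

4.17 μmol·min⁻¹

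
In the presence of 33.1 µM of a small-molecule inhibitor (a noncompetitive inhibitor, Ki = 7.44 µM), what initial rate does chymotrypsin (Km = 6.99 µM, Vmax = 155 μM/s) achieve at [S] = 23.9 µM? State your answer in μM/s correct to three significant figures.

α = 1 + [I]/Ki = 1 + 33.1/7.44 = 5.449.
For a noncompetitive inhibitor, Vmax is reduced to Vmax/α while Km is unchanged: Km,app = 6.99 µM, Vmax,app = 28.4 μM/s.
v = Vmax,app·[S]/(Km,app + [S]) = 28.4 × 23.9/(6.99 + 23.9) = 22.0 μM/s.

22.0 μM/s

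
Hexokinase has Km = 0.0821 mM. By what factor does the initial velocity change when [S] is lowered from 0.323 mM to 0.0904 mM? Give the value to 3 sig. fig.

Since Vmax cancels, v₂/v₁ = [S]₂(Km+[S]₁) / [S]₁(Km+[S]₂).
= 0.0904×(0.0821+0.323) / (0.323×(0.0821+0.0904)) = 0.03662/0.05572 = 0.657.

0.657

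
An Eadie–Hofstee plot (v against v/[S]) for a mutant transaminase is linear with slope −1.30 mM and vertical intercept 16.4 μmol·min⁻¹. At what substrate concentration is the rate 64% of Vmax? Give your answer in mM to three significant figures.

The Eadie–Hofstee slope gives Km = 1.30 mM (slope = −Km).
v/Vmax = [S]/(Km+[S]) = 0.64 ⇒ [S] = Km·0.64/(1−0.64) = 1.30 × 1.778 = 2.31 mM.

2.31 mM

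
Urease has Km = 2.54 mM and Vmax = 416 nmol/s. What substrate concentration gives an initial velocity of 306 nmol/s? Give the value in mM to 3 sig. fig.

7.07 mM

Rearranging v = Vmax[S]/(Km+[S]) gives [S] = Km·v/(Vmax − v).
[S] = 2.54 × 306 / (416 − 306) = 777.2/110.0 = 7.07 mM.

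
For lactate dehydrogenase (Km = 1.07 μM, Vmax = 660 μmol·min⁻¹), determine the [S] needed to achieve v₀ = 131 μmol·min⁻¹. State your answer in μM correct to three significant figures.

Rearranging v = Vmax[S]/(Km+[S]) gives [S] = Km·v/(Vmax − v).
[S] = 1.07 × 131 / (660 − 131) = 140.2/529.0 = 0.265 μM.

0.265 μM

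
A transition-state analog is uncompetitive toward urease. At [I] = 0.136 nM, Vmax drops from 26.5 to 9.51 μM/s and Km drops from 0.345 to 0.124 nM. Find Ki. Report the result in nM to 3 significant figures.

0.0761 nM

Uncompetitive: Vmax,app = Vmax/α (and Km,app = Km/α) with α = 1 + [I]/Ki.
α = Vmax/Vmax,app = 26.5/9.51 = 2.787.
Since α = 1 + [I]/Ki, [I]/Ki = 2.787 − 1 = 1.787 and Ki = 0.136/1.787 = 0.0761 nM.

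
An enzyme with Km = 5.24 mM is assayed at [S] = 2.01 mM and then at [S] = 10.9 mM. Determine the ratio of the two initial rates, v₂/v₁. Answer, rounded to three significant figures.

The fractional saturations are [S]/(Km+[S]) = 2.01/7.250 = 0.2772 and 10.9/16.14 = 0.6753.
v₂/v₁ is just their ratio: 0.6753/0.2772 = 2.44.

2.44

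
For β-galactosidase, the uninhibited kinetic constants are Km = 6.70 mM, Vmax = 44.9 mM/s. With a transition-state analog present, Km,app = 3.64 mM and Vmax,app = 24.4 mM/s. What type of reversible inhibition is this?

Both Km and Vmax decrease by the same factor (~1.84-fold) — characteristic of uncompetitive inhibition.

uncompetitive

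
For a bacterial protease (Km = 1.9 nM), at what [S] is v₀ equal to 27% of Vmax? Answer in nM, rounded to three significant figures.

v/Vmax = [S]/(Km+[S]) = 0.27, so [S] = Km·0.27/(1 − 0.27) = 1.9 × 0.3699.
[S] = 0.703 nM.

0.703 nM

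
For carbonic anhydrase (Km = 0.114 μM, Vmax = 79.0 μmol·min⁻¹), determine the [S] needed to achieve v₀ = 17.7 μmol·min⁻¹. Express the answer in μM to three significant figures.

0.0329 μM

Rearranging v = Vmax[S]/(Km+[S]) gives [S] = Km·v/(Vmax − v).
[S] = 0.114 × 17.7 / (79.0 − 17.7) = 2.018/61.30 = 0.0329 μM.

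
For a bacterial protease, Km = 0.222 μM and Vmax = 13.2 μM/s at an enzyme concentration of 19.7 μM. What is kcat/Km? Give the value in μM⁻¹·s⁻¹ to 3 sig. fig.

3.02 μM⁻¹·s⁻¹

kcat = Vmax/[E]total = 13.2/19.7 = 0.670 s⁻¹.
kcat/Km = 0.670/0.222 = 3.02 μM⁻¹·s⁻¹.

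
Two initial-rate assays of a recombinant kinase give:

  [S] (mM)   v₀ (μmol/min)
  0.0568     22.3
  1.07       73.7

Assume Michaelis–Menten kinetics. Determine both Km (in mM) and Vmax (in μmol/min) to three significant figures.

In reciprocal form, 1/v = (Km/Vmax)·(1/[S]) + 1/Vmax. The two points give (1/[S], 1/v) = (17.61, 0.04484) and (0.9346, 0.01357).
Slope = (0.04484 − 0.01357)/(17.61 − 0.9346) = 0.001876; intercept = 0.04484 − 0.001876×17.61 = 0.01182.
Vmax = 1/intercept = 84.6 μmol/min; Km = slope × Vmax = 0.001876 × 84.6 = 0.159 mM.

Km = 0.159 mM; Vmax = 84.6 μmol/min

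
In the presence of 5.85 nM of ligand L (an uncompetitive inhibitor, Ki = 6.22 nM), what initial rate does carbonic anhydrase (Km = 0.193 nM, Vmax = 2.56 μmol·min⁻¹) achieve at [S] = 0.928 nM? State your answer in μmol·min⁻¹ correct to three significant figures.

1.19 μmol·min⁻¹

With α = 1 + [I]/Ki = 1 + 5.85/6.22 = 1.941, the uncompetitive rate law is v = (Vmax/α)·[S] / (Km/α + [S]).
v = (2.56/1.941)×0.928 / (0.193/1.941 + 0.928) = 1.224/1.027 = 1.19 μmol·min⁻¹.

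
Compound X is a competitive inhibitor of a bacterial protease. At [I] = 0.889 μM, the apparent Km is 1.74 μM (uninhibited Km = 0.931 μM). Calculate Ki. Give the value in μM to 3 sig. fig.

Competitive: Km,app = α·Km with α = 1 + [I]/Ki.
α = Km,app/Km = 1.74/0.931 = 1.869.
Since α = 1 + [I]/Ki, [I]/Ki = 1.869 − 1 = 0.8690 and Ki = 0.889/0.8690 = 1.02 μM.

1.02 μM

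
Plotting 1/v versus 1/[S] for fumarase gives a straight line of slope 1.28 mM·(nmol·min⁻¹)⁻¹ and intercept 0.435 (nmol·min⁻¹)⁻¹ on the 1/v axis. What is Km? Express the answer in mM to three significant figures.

y-intercept = 1/Vmax ⇒ Vmax = 2.30 nmol·min⁻¹; slope = Km/Vmax ⇒ Km = slope × Vmax.
Km = 1.28 × 2.30 = 2.94 mM.

2.94 mM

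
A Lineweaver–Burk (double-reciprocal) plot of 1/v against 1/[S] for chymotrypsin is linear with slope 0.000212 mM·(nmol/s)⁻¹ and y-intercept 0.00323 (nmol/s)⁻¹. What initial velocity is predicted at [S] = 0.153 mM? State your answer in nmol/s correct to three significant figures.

The y-intercept is 1/Vmax, so Vmax = 1/0.00323 = 310 nmol/s.
The slope is Km/Vmax, so Km = 0.000212 × 310 = 0.0656 mM.
Then v = 310 × 0.153/(0.0656 + 0.153) = 217 nmol/s.

217 nmol/s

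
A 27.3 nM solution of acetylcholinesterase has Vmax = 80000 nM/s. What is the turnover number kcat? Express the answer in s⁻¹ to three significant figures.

kcat = Vmax/[E]total = 80000 nM/s / 27.3 nM = 2930 s⁻¹.

2930 s⁻¹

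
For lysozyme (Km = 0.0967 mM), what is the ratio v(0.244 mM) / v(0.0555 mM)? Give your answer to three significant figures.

Since Vmax cancels, v₂/v₁ = [S]₂(Km+[S]₁) / [S]₁(Km+[S]₂).
= 0.244×(0.0967+0.0555) / (0.0555×(0.0967+0.244)) = 0.03714/0.01891 = 1.96.

1.96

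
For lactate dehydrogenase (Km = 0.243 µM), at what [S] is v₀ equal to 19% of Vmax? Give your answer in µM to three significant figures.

v/Vmax = [S]/(Km+[S]) = 0.19, so [S] = Km·0.19/(1 − 0.19) = 0.243 × 0.2346.
[S] = 0.0570 µM.

0.0570 µM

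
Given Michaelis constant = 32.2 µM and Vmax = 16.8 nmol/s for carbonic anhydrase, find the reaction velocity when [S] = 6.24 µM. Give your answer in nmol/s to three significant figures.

2.73 nmol/s

[S]/(Km+[S]) = 6.24/38.44 = 0.1623, the fractional saturation.
v = 0.1623 × Vmax = 0.1623 × 16.8 = 2.73 nmol/s.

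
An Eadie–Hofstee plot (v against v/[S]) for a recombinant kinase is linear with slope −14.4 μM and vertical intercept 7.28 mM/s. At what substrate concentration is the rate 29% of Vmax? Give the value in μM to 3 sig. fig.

5.88 μM

The Eadie–Hofstee slope gives Km = 14.4 μM (slope = −Km).
v/Vmax = [S]/(Km+[S]) = 0.29 ⇒ [S] = Km·0.29/(1−0.29) = 14.4 × 0.4085 = 5.88 μM.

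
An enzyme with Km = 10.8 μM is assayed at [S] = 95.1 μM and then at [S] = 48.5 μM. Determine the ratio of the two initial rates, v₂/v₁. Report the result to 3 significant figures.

The fractional saturations are [S]/(Km+[S]) = 95.1/105.9 = 0.8980 and 48.5/59.30 = 0.8179.
v₂/v₁ is just their ratio: 0.8179/0.8980 = 0.911.

0.911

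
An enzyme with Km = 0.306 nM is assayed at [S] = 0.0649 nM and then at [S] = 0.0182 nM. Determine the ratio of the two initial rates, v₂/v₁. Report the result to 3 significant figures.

The fractional saturations are [S]/(Km+[S]) = 0.0649/0.3709 = 0.1750 and 0.0182/0.3242 = 0.05614.
v₂/v₁ is just their ratio: 0.05614/0.1750 = 0.321.

0.321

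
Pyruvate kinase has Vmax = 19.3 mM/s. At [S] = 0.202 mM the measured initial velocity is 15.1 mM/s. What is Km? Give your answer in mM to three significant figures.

0.0562 mM

v/Vmax = 15.1/19.3 = 0.7824 = [S]/(Km+[S]).
So Km + [S] = [S]/0.7824 = 0.2582 mM, giving Km = 0.2582 − 0.202 = 0.0562 mM.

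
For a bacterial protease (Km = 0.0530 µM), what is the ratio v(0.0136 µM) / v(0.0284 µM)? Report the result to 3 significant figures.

Since Vmax cancels, v₂/v₁ = [S]₂(Km+[S]₁) / [S]₁(Km+[S]₂).
= 0.0136×(0.0530+0.0284) / (0.0284×(0.0530+0.0136)) = 0.001107/0.001891 = 0.585.

0.585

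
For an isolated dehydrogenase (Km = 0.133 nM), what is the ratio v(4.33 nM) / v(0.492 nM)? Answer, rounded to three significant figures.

The fractional saturations are [S]/(Km+[S]) = 0.492/0.6250 = 0.7872 and 4.33/4.463 = 0.9702.
v₂/v₁ is just their ratio: 0.9702/0.7872 = 1.23.

1.23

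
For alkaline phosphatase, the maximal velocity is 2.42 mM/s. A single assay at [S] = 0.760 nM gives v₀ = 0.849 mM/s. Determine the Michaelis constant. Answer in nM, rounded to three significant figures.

1.41 nM

From v = Vmax[S]/(Km+[S]), Km = [S](Vmax − v)/v.
Km = 0.760 × (2.42 − 0.849) / 0.849 = 1.194/0.849 = 1.41 nM.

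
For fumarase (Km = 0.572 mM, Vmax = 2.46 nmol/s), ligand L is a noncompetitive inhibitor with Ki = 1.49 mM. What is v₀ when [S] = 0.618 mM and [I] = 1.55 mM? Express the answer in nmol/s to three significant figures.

0.626 nmol/s

α = 1 + [I]/Ki = 1 + 1.55/1.49 = 2.040.
For a noncompetitive inhibitor, Vmax is reduced to Vmax/α while Km is unchanged: Km,app = 0.572 mM, Vmax,app = 1.21 nmol/s.
v = Vmax,app·[S]/(Km,app + [S]) = 1.21 × 0.618/(0.572 + 0.618) = 0.626 nmol/s.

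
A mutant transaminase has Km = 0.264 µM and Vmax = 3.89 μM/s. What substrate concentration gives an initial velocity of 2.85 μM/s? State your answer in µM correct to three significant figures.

Rearranging v = Vmax[S]/(Km+[S]) gives [S] = Km·v/(Vmax − v).
[S] = 0.264 × 2.85 / (3.89 − 2.85) = 0.7524/1.040 = 0.723 µM.

0.723 µM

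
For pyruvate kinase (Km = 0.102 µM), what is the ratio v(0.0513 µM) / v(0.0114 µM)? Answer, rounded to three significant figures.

The fractional saturations are [S]/(Km+[S]) = 0.0114/0.1134 = 0.1005 and 0.0513/0.1533 = 0.3346.
v₂/v₁ is just their ratio: 0.3346/0.1005 = 3.33.

3.33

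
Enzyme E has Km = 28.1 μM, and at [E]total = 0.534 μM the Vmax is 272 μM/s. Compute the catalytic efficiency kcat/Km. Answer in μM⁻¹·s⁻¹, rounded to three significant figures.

kcat = Vmax/[E]total = 272/0.534 = 509 s⁻¹.
kcat/Km = 509/28.1 = 18.1 μM⁻¹·s⁻¹.

18.1 μM⁻¹·s⁻¹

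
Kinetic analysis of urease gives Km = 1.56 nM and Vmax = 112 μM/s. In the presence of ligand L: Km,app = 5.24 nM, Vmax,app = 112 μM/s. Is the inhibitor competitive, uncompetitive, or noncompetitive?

competitive

Km increases (1.56 → 5.24 nM) while Vmax is unchanged — the hallmark of competitive inhibition.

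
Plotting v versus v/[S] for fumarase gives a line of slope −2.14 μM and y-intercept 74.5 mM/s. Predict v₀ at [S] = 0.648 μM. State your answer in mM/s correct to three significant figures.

In the Eadie–Hofstee form v = Vmax − Km·(v/[S]), the slope is −Km and the intercept is Vmax, so Km = 2.14 μM and Vmax = 74.5 mM/s.
v = 74.5 × 0.648/(2.14 + 0.648) = 17.3 mM/s.

17.3 mM/s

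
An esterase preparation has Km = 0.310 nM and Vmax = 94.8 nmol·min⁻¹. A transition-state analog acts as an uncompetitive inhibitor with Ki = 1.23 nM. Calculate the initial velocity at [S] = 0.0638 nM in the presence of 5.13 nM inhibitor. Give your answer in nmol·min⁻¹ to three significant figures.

With α = 1 + [I]/Ki = 1 + 5.13/1.23 = 5.171, the uncompetitive rate law is v = (Vmax/α)·[S] / (Km/α + [S]).
v = (94.8/5.171)×0.0638 / (0.310/5.171 + 0.0638) = 1.170/0.1238 = 9.45 nmol·min⁻¹.

9.45 nmol·min⁻¹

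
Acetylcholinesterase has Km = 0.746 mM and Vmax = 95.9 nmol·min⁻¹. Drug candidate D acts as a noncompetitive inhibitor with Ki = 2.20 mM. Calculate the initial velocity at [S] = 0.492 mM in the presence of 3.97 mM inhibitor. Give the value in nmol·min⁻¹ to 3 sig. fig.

With α = 1 + [I]/Ki = 1 + 3.97/2.20 = 2.805, the noncompetitive rate law is v = (Vmax/α)·[S] / (Km + [S]).
v = (95.9/2.805)×0.492 / (0.746 + 0.492) = 16.82/1.238 = 13.6 nmol·min⁻¹.

13.6 nmol·min⁻¹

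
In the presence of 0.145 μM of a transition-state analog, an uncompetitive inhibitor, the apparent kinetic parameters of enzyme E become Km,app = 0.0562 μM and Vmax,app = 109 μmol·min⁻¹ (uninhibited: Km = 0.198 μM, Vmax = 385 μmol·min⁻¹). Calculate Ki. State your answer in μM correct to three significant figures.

0.0573 μM

Uncompetitive: Vmax,app = Vmax/α (and Km,app = Km/α) with α = 1 + [I]/Ki.
α = Vmax/Vmax,app = 385/109 = 3.532.
Since α = 1 + [I]/Ki, [I]/Ki = 3.532 − 1 = 2.532 and Ki = 0.145/2.532 = 0.0573 μM.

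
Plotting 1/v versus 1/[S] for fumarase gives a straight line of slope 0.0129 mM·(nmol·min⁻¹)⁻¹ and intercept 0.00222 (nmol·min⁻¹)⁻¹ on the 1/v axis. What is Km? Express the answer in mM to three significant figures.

y-intercept = 1/Vmax ⇒ Vmax = 450 nmol·min⁻¹; slope = Km/Vmax ⇒ Km = slope × Vmax.
Km = 0.0129 × 450 = 5.81 mM.

5.81 mM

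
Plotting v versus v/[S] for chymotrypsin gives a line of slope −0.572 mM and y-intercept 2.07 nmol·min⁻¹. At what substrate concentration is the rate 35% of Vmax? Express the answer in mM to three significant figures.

0.308 mM

The Eadie–Hofstee slope gives Km = 0.572 mM (slope = −Km).
v/Vmax = [S]/(Km+[S]) = 0.35 ⇒ [S] = Km·0.35/(1−0.35) = 0.572 × 0.5385 = 0.308 mM.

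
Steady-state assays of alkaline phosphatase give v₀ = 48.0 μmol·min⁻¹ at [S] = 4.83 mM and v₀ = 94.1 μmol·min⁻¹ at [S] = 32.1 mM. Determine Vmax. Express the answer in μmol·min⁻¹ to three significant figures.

From v = Vmax[S]/(Km+[S]), each point gives Vmax = v(Km+[S])/[S].
Equating: 48.0(Km+4.83)/4.83 = 94.1(Km+32.1)/32.1.
9.938·Km + 48.0 = 2.931·Km + 94.1, so (9.938 − 2.931)·Km = 94.1 − 48.0.
Km = 46.10/7.006 = 6.58 mM; then Vmax = 48.0(6.58+4.83)/4.83 = 113 μmol·min⁻¹.

113 μmol·min⁻¹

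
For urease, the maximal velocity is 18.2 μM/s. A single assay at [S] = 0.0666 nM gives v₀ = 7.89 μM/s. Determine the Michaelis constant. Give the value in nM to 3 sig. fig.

From v = Vmax[S]/(Km+[S]), Km = [S](Vmax − v)/v.
Km = 0.0666 × (18.2 − 7.89) / 7.89 = 0.6866/7.89 = 0.0870 nM.

0.0870 nM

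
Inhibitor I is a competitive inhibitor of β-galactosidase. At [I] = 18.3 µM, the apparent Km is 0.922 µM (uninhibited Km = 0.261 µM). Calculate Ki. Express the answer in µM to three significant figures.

Competitive: Km,app = α·Km with α = 1 + [I]/Ki.
α = Km,app/Km = 0.922/0.261 = 3.533.
Since α = 1 + [I]/Ki, [I]/Ki = 3.533 − 1 = 2.533 and Ki = 18.3/2.533 = 7.23 µM.

7.23 µM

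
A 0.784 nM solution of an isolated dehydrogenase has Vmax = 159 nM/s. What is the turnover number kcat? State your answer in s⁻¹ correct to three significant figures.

203 s⁻¹

kcat = Vmax/[E]total = 159 nM/s / 0.784 nM = 203 s⁻¹.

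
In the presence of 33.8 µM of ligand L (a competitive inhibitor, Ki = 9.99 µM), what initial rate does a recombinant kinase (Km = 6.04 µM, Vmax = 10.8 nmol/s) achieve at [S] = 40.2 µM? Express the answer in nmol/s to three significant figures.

With α = 1 + [I]/Ki = 1 + 33.8/9.99 = 4.383, the competitive rate law is v = Vmax[S] / (αKm + [S]).
v = 10.8×40.2 / (4.383×6.04 + 40.2) = 434.2/66.68 = 6.51 nmol/s.

6.51 nmol/s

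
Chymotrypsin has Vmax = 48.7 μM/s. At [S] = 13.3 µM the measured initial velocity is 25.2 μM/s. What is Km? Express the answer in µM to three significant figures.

12.4 µM

From v = Vmax[S]/(Km+[S]), Km = [S](Vmax − v)/v.
Km = 13.3 × (48.7 − 25.2) / 25.2 = 312.6/25.2 = 12.4 µM.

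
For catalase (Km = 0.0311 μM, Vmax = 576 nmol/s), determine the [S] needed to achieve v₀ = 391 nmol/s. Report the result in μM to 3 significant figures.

0.0657 μM

The required fractional saturation is v/Vmax = 391/576 = 0.6788.
Then [S]/(Km+[S]) = 0.6788 ⇒ [S] = 0.0311 × 0.6788/(1 − 0.6788) = 0.0657 μM.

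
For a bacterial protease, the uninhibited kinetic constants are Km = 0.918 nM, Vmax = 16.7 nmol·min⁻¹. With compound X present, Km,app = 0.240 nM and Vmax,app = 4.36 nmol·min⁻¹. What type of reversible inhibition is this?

Both Km and Vmax decrease by the same factor (~3.83-fold) — characteristic of uncompetitive inhibition.

uncompetitive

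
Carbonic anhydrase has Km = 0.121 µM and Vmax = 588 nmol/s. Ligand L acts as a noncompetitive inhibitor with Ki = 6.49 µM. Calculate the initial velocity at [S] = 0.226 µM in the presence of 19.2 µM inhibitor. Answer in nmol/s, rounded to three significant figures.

96.7 nmol/s

α = 1 + [I]/Ki = 1 + 19.2/6.49 = 3.958.
For a noncompetitive inhibitor, Vmax is reduced to Vmax/α while Km is unchanged: Km,app = 0.121 µM, Vmax,app = 149 nmol/s.
v = Vmax,app·[S]/(Km,app + [S]) = 149 × 0.226/(0.121 + 0.226) = 96.7 nmol/s.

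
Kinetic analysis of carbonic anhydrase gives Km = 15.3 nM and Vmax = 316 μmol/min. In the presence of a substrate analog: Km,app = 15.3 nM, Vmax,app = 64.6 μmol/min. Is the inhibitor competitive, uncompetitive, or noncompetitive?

Vmax decreases (316 → 64.6 μmol/min) while Km is unchanged — pure noncompetitive inhibition.

noncompetitive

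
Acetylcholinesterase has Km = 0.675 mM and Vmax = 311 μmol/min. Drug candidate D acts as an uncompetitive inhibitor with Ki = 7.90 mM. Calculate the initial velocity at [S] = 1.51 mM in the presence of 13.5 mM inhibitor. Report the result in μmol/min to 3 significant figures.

98.5 μmol/min

α = 1 + [I]/Ki = 1 + 13.5/7.90 = 2.709.
For an uncompetitive inhibitor, both parameters are divided by α, giving Vmax/α and Km/α: Km,app = 0.249 mM, Vmax,app = 115 μmol/min.
v = Vmax,app·[S]/(Km,app + [S]) = 115 × 1.51/(0.249 + 1.51) = 98.5 μmol/min.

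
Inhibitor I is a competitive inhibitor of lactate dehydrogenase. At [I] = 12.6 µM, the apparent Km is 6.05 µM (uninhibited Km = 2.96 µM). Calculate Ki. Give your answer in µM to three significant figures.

12.1 µM

Competitive: Km,app = α·Km with α = 1 + [I]/Ki.
α = Km,app/Km = 6.05/2.96 = 2.044.
Ki = [I]/(α − 1) = 12.6/1.044 = 12.1 µM.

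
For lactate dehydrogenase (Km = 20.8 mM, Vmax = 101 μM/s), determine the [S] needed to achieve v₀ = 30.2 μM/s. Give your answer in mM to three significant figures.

Rearranging v = Vmax[S]/(Km+[S]) gives [S] = Km·v/(Vmax − v).
[S] = 20.8 × 30.2 / (101 − 30.2) = 628.2/70.80 = 8.87 mM.

8.87 mM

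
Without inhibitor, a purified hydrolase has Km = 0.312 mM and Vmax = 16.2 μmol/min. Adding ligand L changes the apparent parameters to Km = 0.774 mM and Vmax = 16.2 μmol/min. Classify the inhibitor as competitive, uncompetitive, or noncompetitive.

competitive

Km increases (0.312 → 0.774 mM) while Vmax is unchanged — the hallmark of competitive inhibition.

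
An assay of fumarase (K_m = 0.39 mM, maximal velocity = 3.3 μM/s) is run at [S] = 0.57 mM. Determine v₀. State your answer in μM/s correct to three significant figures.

1.96 μM/s

v = Vmax·[S]/(Km + [S]) = 3.3 × 0.57 / (0.39 + 0.57)
  = 1.881 / 0.9600 = 1.96 μM/s.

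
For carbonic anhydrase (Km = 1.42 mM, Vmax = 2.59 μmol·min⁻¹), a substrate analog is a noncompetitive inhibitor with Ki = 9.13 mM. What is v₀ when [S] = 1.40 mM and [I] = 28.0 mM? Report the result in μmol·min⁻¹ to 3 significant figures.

0.316 μmol·min⁻¹

With α = 1 + [I]/Ki = 1 + 28.0/9.13 = 4.067, the noncompetitive rate law is v = (Vmax/α)·[S] / (Km + [S]).
v = (2.59/4.067)×1.40 / (1.42 + 1.40) = 0.8916/2.820 = 0.316 μmol·min⁻¹.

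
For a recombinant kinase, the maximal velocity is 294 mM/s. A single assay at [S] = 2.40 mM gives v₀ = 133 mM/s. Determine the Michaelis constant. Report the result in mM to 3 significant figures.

2.91 mM

From v = Vmax[S]/(Km+[S]), Km = [S](Vmax − v)/v.
Km = 2.40 × (294 − 133) / 133 = 386.4/133 = 2.91 mM.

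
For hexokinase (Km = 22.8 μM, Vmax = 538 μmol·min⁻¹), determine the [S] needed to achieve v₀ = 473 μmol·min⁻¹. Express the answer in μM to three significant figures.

166 μM

The required fractional saturation is v/Vmax = 473/538 = 0.8792.
Then [S]/(Km+[S]) = 0.8792 ⇒ [S] = 22.8 × 0.8792/(1 − 0.8792) = 166 μM.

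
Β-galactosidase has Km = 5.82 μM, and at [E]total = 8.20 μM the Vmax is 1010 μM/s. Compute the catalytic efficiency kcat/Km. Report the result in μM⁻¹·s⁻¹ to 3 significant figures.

kcat = Vmax/[E]total = 1010/8.20 = 123 s⁻¹.
kcat/Km = 123/5.82 = 21.2 μM⁻¹·s⁻¹.

21.2 μM⁻¹·s⁻¹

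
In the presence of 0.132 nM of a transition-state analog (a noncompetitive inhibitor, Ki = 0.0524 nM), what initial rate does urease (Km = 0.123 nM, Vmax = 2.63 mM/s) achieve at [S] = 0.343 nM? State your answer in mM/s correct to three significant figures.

α = 1 + [I]/Ki = 1 + 0.132/0.0524 = 3.519.
For a noncompetitive inhibitor, Vmax is reduced to Vmax/α while Km is unchanged: Km,app = 0.123 nM, Vmax,app = 0.747 mM/s.
v = Vmax,app·[S]/(Km,app + [S]) = 0.747 × 0.343/(0.123 + 0.343) = 0.550 mM/s.

0.550 mM/s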